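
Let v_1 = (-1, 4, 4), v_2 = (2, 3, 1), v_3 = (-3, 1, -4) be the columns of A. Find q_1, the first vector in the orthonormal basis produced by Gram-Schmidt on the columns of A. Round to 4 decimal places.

q_1 = v_1/‖v_1‖ = (-1, 4, 4)/5.7446 = (-0.1741, 0.6963, 0.6963).

q_1 = (-0.1741, 0.6963, 0.6963)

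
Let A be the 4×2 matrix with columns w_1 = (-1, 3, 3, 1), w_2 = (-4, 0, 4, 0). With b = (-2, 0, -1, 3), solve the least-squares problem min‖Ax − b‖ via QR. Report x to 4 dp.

x = (0.0000, 0.1250)

w_1 = (-1, 3, 3, 1); ‖w_1‖ = 4.4721, so q_1 = (-0.2236, 0.6708, 0.6708, 0.2236).
q_1·w_2 = (-0.2236)·(-4) + 0.6708·0 + 0.6708·4 + 0.2236·0 = 3.5777.
u_2 = w_2 − 3.5777·q_1 = (-3.2000, -2.4000, 1.6000, -0.8000).
‖u_2‖ = 4.3818, so q_2 = (-0.7303, -0.5477, 0.3651, -0.1826).
Qᵀb = (0.4472, 0.5477).
Back-substitute: x_2 = 0.5477/4.3818 = 0.1250.
x_1 = (0.4472 − 3.5777·0.1250)/4.4721 = 0.0000.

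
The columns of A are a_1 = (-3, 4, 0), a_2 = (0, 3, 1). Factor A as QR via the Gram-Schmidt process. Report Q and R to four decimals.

Q = [[-0.6000, 0.6993], [0.8000, 0.5245], [0.0000, 0.4856]], R = [[5.0000, 2.4000], [0.0000, 2.0591]]

a_1 = (-3, 4, 0); ‖a_1‖ = 5.0000, so q_1 = (-0.6000, 0.8000, 0.0000).
q_1·a_2 = (-0.6000)·0 + 0.8000·3 + 0.0000·1 = 2.4000.
u_2 = a_2 − 2.4000·q_1 = (1.4400, 1.0800, 1.0000).
‖u_2‖ = 2.0591, so q_2 = (0.6993, 0.5245, 0.4856).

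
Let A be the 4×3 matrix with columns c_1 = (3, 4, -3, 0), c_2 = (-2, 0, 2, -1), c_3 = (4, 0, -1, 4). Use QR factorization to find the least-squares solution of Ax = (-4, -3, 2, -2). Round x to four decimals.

c_1 = (3, 4, -3, 0); ‖c_1‖ = 5.8310, so e_1 = (0.5145, 0.6860, -0.5145, 0.0000).
e_1·c_2 = 0.5145·(-2) + 0.6860·0 + (-0.5145)·2 + 0.0000·(-1) = -2.0580.
u_2 = c_2 + 2.0580·e_1 = (-0.9412, 1.4118, 0.9412, -1.0000).
‖u_2‖ = 2.1828, so e_2 = (-0.4312, 0.6468, 0.4312, -0.4581).
e_1·c_3 = 0.5145·4 + 0.6860·0 + (-0.5145)·(-1) + 0.0000·4 = 2.5725; e_2·c_3 = (-0.4312)·4 + 0.6468·0 + 0.4312·(-1) + (-0.4581)·4 = -3.9884.
u_3 = c_3 − 2.5725·e_1 + 3.9884·e_2 = (0.9568, 0.8148, 2.0432, 2.1728).
‖u_3‖ = 3.2366, so e_3 = (0.2956, 0.2518, 0.6313, 0.6713).
Qᵀb = (-5.1450, 1.5630, -2.0178).
Back-substitute: x_3 = -2.0178/3.2366 = -0.6235.
x_2 = (1.5630 + 3.9884·(-0.6235))/2.1828 = -0.4231.
x_1 = (-5.1450 + 2.0580·(-0.4231) − 2.5725·(-0.6235))/5.8310 = -0.7566.

x = (-0.7566, -0.4231, -0.6235)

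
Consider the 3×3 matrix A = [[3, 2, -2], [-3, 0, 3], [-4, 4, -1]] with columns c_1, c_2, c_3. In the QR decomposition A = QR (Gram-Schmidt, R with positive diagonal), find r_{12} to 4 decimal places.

c_1 = (3, -3, -4); ‖c_1‖ = 5.8310, so q_1 = (0.5145, -0.5145, -0.6860).
r_{12} = q_1·c_2 = -1.7150.

r_{12} = -1.7150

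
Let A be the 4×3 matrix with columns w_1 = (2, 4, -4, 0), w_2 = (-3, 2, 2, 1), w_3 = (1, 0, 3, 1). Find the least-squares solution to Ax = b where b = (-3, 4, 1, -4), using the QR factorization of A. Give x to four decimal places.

x = (0.1774, 1.0199, -0.5732)

w_1 = (2, 4, -4, 0); ‖w_1‖ = 6.0000, so e_1 = (0.3333, 0.6667, -0.6667, 0.0000).
e_1·w_2 = 0.3333·(-3) + 0.6667·2 + (-0.6667)·2 + 0.0000·1 = -1.0000.
u_2 = w_2 + 1.0000·e_1 = (-2.6667, 2.6667, 1.3333, 1.0000).
‖u_2‖ = 4.1231, so e_2 = (-0.6468, 0.6468, 0.3234, 0.2425).
e_1·w_3 = 0.3333·1 + 0.6667·0 + (-0.6667)·3 + 0.0000·1 = -1.6667; e_2·w_3 = (-0.6468)·1 + 0.6468·0 + 0.3234·3 + 0.2425·1 = 0.5659.
u_3 = w_3 + 1.6667·e_1 − 0.5659·e_2 = (1.9216, 0.7451, 1.7059, 0.8627).
‖u_3‖ = 2.8110, so e_3 = (0.6836, 0.2651, 0.6069, 0.3069).
Qᵀb = (1.0000, 3.8806, -1.6113).
Back-substitute: x_3 = -1.6113/2.8110 = -0.5732.
x_2 = (3.8806 − 0.5659·(-0.5732))/4.1231 = 1.0199.
x_1 = (1.0000 + 1.0000·1.0199 + 1.6667·(-0.5732))/6.0000 = 0.1774.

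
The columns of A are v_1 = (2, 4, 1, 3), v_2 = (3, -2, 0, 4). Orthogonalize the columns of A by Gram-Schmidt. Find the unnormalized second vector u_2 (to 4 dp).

u_2 = (2.3333, -3.3333, -0.3333, 3.0000)

e_1 = v_1/‖v_1‖ = (2, 4, 1, 3)/5.4772 = (0.3651, 0.7303, 0.1826, 0.5477).
r_{12} = e_1·v_2 = 1.8257.
u_2 = v_2 − 1.8257·e_1 = (2.3333, -3.3333, -0.3333, 3.0000).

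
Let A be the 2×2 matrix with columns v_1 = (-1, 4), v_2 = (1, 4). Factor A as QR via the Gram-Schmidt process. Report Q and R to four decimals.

v_1 = (-1, 4); ‖v_1‖ = 4.1231, so e_1 = (-0.2425, 0.9701).
e_1·v_2 = (-0.2425)·1 + 0.9701·4 = 3.6380.
u_2 = v_2 − 3.6380·e_1 = (1.8824, 0.4706).
‖u_2‖ = 1.9403, so e_2 = (0.9701, 0.2425).

Q = [[-0.2425, 0.9701], [0.9701, 0.2425]], R = [[4.1231, 3.6380], [0.0000, 1.9403]]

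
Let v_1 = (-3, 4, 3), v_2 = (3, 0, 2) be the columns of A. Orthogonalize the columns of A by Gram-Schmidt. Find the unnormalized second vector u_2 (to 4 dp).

v_1 = (-3, 4, 3); ‖v_1‖ = 5.8310, so q_1 = (-0.5145, 0.6860, 0.5145).
q_1·v_2 = (-0.5145)·3 + 0.6860·0 + 0.5145·2 = -0.5145.
u_2 = v_2 + 0.5145·q_1 = (2.7353, 0.3529, 2.2647).

u_2 = (2.7353, 0.3529, 2.2647)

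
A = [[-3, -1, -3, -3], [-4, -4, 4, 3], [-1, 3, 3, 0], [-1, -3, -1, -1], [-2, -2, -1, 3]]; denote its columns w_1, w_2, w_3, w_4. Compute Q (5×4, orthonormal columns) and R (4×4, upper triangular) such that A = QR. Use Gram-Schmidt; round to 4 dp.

w_1 = (-3, -4, -1, -1, -2); ‖w_1‖ = 5.5678, so q_1 = (-0.5388, -0.7184, -0.1796, -0.1796, -0.3592).
q_1·w_2 = (-0.5388)·(-1) + (-0.7184)·(-4) + (-0.1796)·3 + (-0.1796)·(-3) + (-0.3592)·(-2) = 4.1309.
u_2 = w_2 − 4.1309·q_1 = (1.2258, -1.0323, 3.7419, -2.2581, -0.5161).
‖u_2‖ = 4.6835, so q_2 = (0.2617, -0.2204, 0.7990, -0.4821, -0.1102).
q_1·w_3 = (-0.5388)·(-3) + (-0.7184)·4 + (-0.1796)·3 + (-0.1796)·(-1) + (-0.3592)·(-1) = -1.2572; q_2·w_3 = 0.2617·(-3) + (-0.2204)·4 + 0.7990·3 + (-0.4821)·(-1) + (-0.1102)·(-1) = 1.3224.
u_3 = w_3 + 1.2572·q_1 − 1.3224·q_2 = (-4.0235, 3.3882, 1.7176, -0.5882, -1.3059).
‖u_3‖ = 5.7158, so q_3 = (-0.7039, 0.5928, 0.3005, -0.1029, -0.2285).
q_1·w_4 = (-0.5388)·(-3) + (-0.7184)·3 + (-0.1796)·0 + (-0.1796)·(-1) + (-0.3592)·3 = -1.4368; q_2·w_4 = 0.2617·(-3) + (-0.2204)·3 + 0.7990·0 + (-0.4821)·(-1) + (-0.1102)·3 = -1.2949; q_3·w_4 = (-0.7039)·(-3) + 0.5928·3 + 0.3005·0 + (-0.1029)·(-1) + (-0.2285)·3 = 3.3076.
u_4 = w_4 + 1.4368·q_1 + 1.2949·q_2 − 3.3076·q_3 = (-1.1069, -0.2784, -0.2175, -1.5420, 3.0969).
‖u_4‖ = 3.6494, so q_4 = (-0.3033, -0.0763, -0.0596, -0.4225, 0.8486).

Q = [[-0.5388, 0.2617, -0.7039, -0.3033], [-0.7184, -0.2204, 0.5928, -0.0763], [-0.1796, 0.7990, 0.3005, -0.0596], [-0.1796, -0.4821, -0.1029, -0.4225], [-0.3592, -0.1102, -0.2285, 0.8486]], R = [[5.5678, 4.1309, -1.2572, -1.4368], [0.0000, 4.6835, 1.3224, -1.2949], [0.0000, 0.0000, 5.7158, 3.3076], [0.0000, 0.0000, 0.0000, 3.6494]]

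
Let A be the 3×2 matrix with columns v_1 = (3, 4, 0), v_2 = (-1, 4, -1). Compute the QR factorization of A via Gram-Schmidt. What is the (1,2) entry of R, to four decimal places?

e_1 = v_1/‖v_1‖ = (3, 4, 0)/5.0000 = (0.6000, 0.8000, 0.0000).
r_{12} = e_1·v_2 = 2.6000.

r_{12} = 2.6000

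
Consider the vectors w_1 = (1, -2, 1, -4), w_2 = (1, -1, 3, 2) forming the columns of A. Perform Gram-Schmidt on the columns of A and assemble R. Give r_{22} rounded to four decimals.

w_1 = (1, -2, 1, -4); ‖w_1‖ = 4.6904, so e_1 = (0.2132, -0.4264, 0.2132, -0.8528).
e_1·w_2 = 0.2132·1 + (-0.4264)·(-1) + 0.2132·3 + (-0.8528)·2 = -0.4264.
u_2 = w_2 + 0.4264·e_1 = (1.0909, -1.1818, 3.0909, 1.6364).
r_{22} = ‖u_2‖ = 3.8494.

r_{22} = 3.8494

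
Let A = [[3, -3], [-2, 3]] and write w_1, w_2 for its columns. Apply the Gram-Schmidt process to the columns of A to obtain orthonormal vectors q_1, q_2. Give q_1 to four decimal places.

w_1 = (3, -2); ‖w_1‖ = 3.6056, so q_1 = (0.8321, -0.5547).

q_1 = (0.8321, -0.5547)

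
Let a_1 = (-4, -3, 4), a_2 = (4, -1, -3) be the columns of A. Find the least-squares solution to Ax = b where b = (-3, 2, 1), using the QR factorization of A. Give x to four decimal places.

a_1 = (-4, -3, 4); ‖a_1‖ = 6.4031, so e_1 = (-0.6247, -0.4685, 0.6247).
e_1·a_2 = (-0.6247)·4 + (-0.4685)·(-1) + 0.6247·(-3) = -3.9043.
u_2 = a_2 + 3.9043·e_1 = (1.5610, -2.8293, -0.5610).
‖u_2‖ = 3.2796, so e_2 = (0.4760, -0.8627, -0.1710).
Qᵀb = (1.5617, -3.3243).
Back-substitute: x_2 = -3.3243/3.2796 = -1.0136.
x_1 = (1.5617 + 3.9043·(-1.0136))/6.4031 = -0.3741.

x = (-0.3741, -1.0136)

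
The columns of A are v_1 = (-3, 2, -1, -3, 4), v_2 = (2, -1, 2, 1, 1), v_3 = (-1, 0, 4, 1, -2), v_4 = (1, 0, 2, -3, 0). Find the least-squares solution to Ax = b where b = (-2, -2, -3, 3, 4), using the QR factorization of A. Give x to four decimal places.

x = (0.5819, 0.9308, -0.3045, -1.4930)

q_1 = v_1/‖v_1‖ = (-3, 2, -1, -3, 4)/6.2450 = (-0.4804, 0.3203, -0.1601, -0.4804, 0.6405).
r_{12} = q_1·v_2 = -1.4412.
u_2 = v_2 + 1.4412·q_1 = (1.3077, -0.5385, 1.7692, 0.3077, 1.9231).
‖u_2‖ = 2.9872, so q_2 = (0.4378, -0.1803, 0.5923, 0.1030, 0.6438).
r_{13} = q_1·v_3 = -1.9215; r_{23} = q_2·v_3 = 0.7468.
u_3 = v_3 + 1.9215·q_1 − 0.7468·q_2 = (-2.2500, 0.7500, 3.2500, 0.0000, -1.2500).
‖u_3‖ = 4.2131, so q_3 = (-0.5341, 0.1780, 0.7714, 0.0000, -0.2967).
r_{14} = q_1·v_4 = 0.6405; r_{24} = q_2·v_4 = 1.3133; r_{34} = q_3·v_4 = 1.0088.
u_4 = v_4 − 0.6405·q_1 − 1.3133·q_2 − 1.0088·q_3 = (1.2715, -0.1480, 0.5465, -2.8276, -0.9565).
‖u_4‖ = 3.2935, so q_4 = (0.3861, -0.0449, 0.1659, -0.8585, -0.2904).
Qᵀb = (1.9215, 0.5923, -2.7889, -4.9173).
Back-substitute: x_4 = -4.9173/3.2935 = -1.4930.
x_3 = (-2.7889 − 1.0088·(-1.4930))/4.2131 = -0.3045.
x_2 = (0.5923 − 0.7468·(-0.3045) − 1.3133·(-1.4930))/2.9872 = 0.9308.
x_1 = (1.9215 + 1.4412·0.9308 + 1.9215·(-0.3045) − 0.6405·(-1.4930))/6.2450 = 0.5819.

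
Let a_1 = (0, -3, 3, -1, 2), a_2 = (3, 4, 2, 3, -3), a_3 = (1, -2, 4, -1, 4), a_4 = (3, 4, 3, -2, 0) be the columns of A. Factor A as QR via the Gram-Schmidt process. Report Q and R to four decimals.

q_1 = a_1/‖a_1‖ = (0, -3, 3, -1, 2)/4.7958 = (0.0000, -0.6255, 0.6255, -0.2085, 0.4170).
r_{12} = q_1·a_2 = -3.1277.
u_2 = a_2 + 3.1277·q_1 = (3.0000, 2.0435, 3.9565, 2.3478, -1.6957).
‖u_2‖ = 6.1006, so q_2 = (0.4918, 0.3350, 0.6485, 0.3849, -0.2779).
r_{13} = q_1·a_3 = 5.6299; r_{23} = q_2·a_3 = 0.9194.
u_3 = a_3 − 5.6299·q_1 − 0.9194·q_2 = (0.5479, 1.2138, -0.1180, -0.1799, 1.9077).
‖u_3‖ = 2.3365, so q_3 = (0.2345, 0.5195, -0.0505, -0.0770, 0.8165).
r_{14} = q_1·a_4 = -0.2085; r_{24} = q_2·a_4 = 3.9911; r_{34} = q_3·a_4 = 2.7840.
u_4 = a_4 + 0.2085·q_1 − 3.9911·q_2 − 2.7840·q_3 = (0.3845, 1.0865, 0.6826, -3.3651, -1.0768).
‖u_4‖ = 3.7786, so q_4 = (0.1018, 0.2875, 0.1807, -0.8906, -0.2850).

Q = [[0.0000, 0.4918, 0.2345, 0.1018], [-0.6255, 0.3350, 0.5195, 0.2875], [0.6255, 0.6485, -0.0505, 0.1807], [-0.2085, 0.3849, -0.0770, -0.8906], [0.4170, -0.2779, 0.8165, -0.2850]], R = [[4.7958, -3.1277, 5.6299, -0.2085], [0.0000, 6.1006, 0.9194, 3.9911], [0.0000, 0.0000, 2.3365, 2.7840], [0.0000, 0.0000, 0.0000, 3.7786]]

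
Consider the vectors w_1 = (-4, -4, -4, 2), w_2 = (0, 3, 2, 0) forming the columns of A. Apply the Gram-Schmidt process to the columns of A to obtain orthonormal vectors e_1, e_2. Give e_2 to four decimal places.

e_2 = (-0.6678, 0.6344, 0.2003, 0.3339)

w_1 = (-4, -4, -4, 2); ‖w_1‖ = 7.2111, so e_1 = (-0.5547, -0.5547, -0.5547, 0.2774).
e_1·w_2 = (-0.5547)·0 + (-0.5547)·3 + (-0.5547)·2 + 0.2774·0 = -2.7735.
u_2 = w_2 + 2.7735·e_1 = (-1.5385, 1.4615, 0.4615, 0.7692).
‖u_2‖ = 2.3038, so e_2 = (-0.6678, 0.6344, 0.2003, 0.3339).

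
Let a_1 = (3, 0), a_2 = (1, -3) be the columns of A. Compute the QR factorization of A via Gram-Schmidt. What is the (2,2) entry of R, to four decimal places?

a_1 = (3, 0); ‖a_1‖ = 3.0000, so q_1 = (1.0000, 0.0000).
q_1·a_2 = 1.0000·1 + 0.0000·(-3) = 1.0000.
u_2 = a_2 − 1.0000·q_1 = (0.0000, -3.0000).
r_{22} = ‖u_2‖ = 3.0000.

r_{22} = 3.0000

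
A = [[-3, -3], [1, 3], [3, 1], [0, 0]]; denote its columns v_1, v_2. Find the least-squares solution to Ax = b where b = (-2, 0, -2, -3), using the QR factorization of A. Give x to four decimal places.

x = (-0.4412, 0.5588)

v_1 = (-3, 1, 3, 0); ‖v_1‖ = 4.3589, so q_1 = (-0.6882, 0.2294, 0.6882, 0.0000).
q_1·v_2 = (-0.6882)·(-3) + 0.2294·3 + 0.6882·1 + 0.0000·0 = 3.4412.
u_2 = v_2 − 3.4412·q_1 = (-0.6316, 2.2105, -1.3684, 0.0000).
‖u_2‖ = 2.6754, so q_2 = (-0.2361, 0.8262, -0.5115, 0.0000).
Qᵀb = (0.0000, 1.4951).
Back-substitute: x_2 = 1.4951/2.6754 = 0.5588.
x_1 = (0.0000 − 3.4412·0.5588)/4.3589 = -0.4412.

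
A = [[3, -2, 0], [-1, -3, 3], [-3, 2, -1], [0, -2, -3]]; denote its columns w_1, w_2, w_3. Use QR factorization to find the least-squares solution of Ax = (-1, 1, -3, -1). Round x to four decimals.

x = (0.2551, -0.0171, 0.4692)

w_1 = (3, -1, -3, 0); ‖w_1‖ = 4.3589, so q_1 = (0.6882, -0.2294, -0.6882, 0.0000).
q_1·w_2 = 0.6882·(-2) + (-0.2294)·(-3) + (-0.6882)·2 + 0.0000·(-2) = -2.0647.
u_2 = w_2 + 2.0647·q_1 = (-0.5789, -3.4737, 0.5789, -2.0000).
‖u_2‖ = 4.0911, so q_2 = (-0.1415, -0.8491, 0.1415, -0.4889).
q_1·w_3 = 0.6882·0 + (-0.2294)·3 + (-0.6882)·(-1) + 0.0000·(-3) = 0.0000; q_2·w_3 = (-0.1415)·0 + (-0.8491)·3 + 0.1415·(-1) + (-0.4889)·(-3) = -1.2222.
u_3 = w_3 + 0.0000·q_1 + 1.2222·q_2 = (-0.1730, 1.9623, -0.8270, -3.5975).
‖u_3‖ = 4.1841, so q_3 = (-0.0413, 0.4690, -0.1977, -0.8598).
Qᵀb = (1.1471, -0.6432, 1.9631).
Back-substitute: x_3 = 1.9631/4.1841 = 0.4692.
x_2 = (-0.6432 + 1.2222·0.4692)/4.0911 = -0.0171.
x_1 = (1.1471 + 2.0647·(-0.0171) + 0.0000·0.4692)/4.3589 = 0.2551.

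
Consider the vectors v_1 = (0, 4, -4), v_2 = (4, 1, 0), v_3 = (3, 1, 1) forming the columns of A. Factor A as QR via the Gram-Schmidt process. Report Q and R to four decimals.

e_1 = v_1/‖v_1‖ = (0, 4, -4)/5.6569 = (0.0000, 0.7071, -0.7071).
r_{12} = e_1·v_2 = 0.7071.
u_2 = v_2 − 0.7071·e_1 = (4.0000, 0.5000, 0.5000).
‖u_2‖ = 4.0620, so e_2 = (0.9847, 0.1231, 0.1231).
r_{13} = e_1·v_3 = 0.0000; r_{23} = e_2·v_3 = 3.2004.
u_3 = v_3 + 0.0000·e_1 − 3.2004·e_2 = (-0.1515, 0.6061, 0.6061).
‖u_3‖ = 0.8704, so e_3 = (-0.1741, 0.6963, 0.6963).

Q = [[0.0000, 0.9847, -0.1741], [0.7071, 0.1231, 0.6963], [-0.7071, 0.1231, 0.6963]], R = [[5.6569, 0.7071, 0.0000], [0.0000, 4.0620, 3.2004], [0.0000, 0.0000, 0.8704]]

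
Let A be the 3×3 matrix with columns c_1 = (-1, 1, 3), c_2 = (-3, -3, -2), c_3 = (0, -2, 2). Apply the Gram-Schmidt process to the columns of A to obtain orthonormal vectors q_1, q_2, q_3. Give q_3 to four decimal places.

q_3 = (0.4877, -0.7664, 0.4180)

q_1 = c_1/‖c_1‖ = (-1, 1, 3)/3.3166 = (-0.3015, 0.3015, 0.9045).
r_{12} = q_1·c_2 = -1.8091.
u_2 = c_2 + 1.8091·q_1 = (-3.5455, -2.4545, -0.3636).
‖u_2‖ = 4.3275, so q_2 = (-0.8193, -0.5672, -0.0840).
r_{13} = q_1·c_3 = 1.2060; r_{23} = q_2·c_3 = 0.9663.
u_3 = c_3 − 1.2060·q_1 − 0.9663·q_2 = (1.1553, -1.8155, 0.9903).
‖u_3‖ = 2.3689, so q_3 = (0.4877, -0.7664, 0.4180).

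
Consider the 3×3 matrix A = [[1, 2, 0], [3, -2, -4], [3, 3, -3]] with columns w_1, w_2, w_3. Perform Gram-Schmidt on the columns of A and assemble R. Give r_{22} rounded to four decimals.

w_1 = (1, 3, 3); ‖w_1‖ = 4.3589, so q_1 = (0.2294, 0.6882, 0.6882).
q_1·w_2 = 0.2294·2 + 0.6882·(-2) + 0.6882·3 = 1.1471.
u_2 = w_2 − 1.1471·q_1 = (1.7368, -2.7895, 2.2105).
r_{22} = ‖u_2‖ = 3.9603.

r_{22} = 3.9603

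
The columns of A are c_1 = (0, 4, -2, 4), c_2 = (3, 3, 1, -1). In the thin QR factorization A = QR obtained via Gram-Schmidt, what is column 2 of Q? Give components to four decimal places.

e_2 = (0.6882, 0.5353, 0.3059, -0.3824)

c_1 = (0, 4, -2, 4); ‖c_1‖ = 6.0000, so e_1 = (0.0000, 0.6667, -0.3333, 0.6667).
e_1·c_2 = 0.0000·3 + 0.6667·3 + (-0.3333)·1 + 0.6667·(-1) = 1.0000.
u_2 = c_2 − 1.0000·e_1 = (3.0000, 2.3333, 1.3333, -1.6667).
‖u_2‖ = 4.3589, so e_2 = (0.6882, 0.5353, 0.3059, -0.3824).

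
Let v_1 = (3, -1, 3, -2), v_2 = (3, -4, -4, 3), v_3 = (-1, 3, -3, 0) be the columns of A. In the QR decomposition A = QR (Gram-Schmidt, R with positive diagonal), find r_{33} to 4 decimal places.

r_{33} = 2.9010

v_1 = (3, -1, 3, -2); ‖v_1‖ = 4.7958, so q_1 = (0.6255, -0.2085, 0.6255, -0.4170).
q_1·v_2 = 0.6255·3 + (-0.2085)·(-4) + 0.6255·(-4) + (-0.4170)·3 = -1.0426.
u_2 = v_2 + 1.0426·q_1 = (3.6522, -4.2174, -3.3478, 2.5652).
‖u_2‖ = 6.9938, so q_2 = (0.5222, -0.6030, -0.4787, 0.3668).
q_1·v_3 = 0.6255·(-1) + (-0.2085)·3 + 0.6255·(-3) + (-0.4170)·0 = -3.1277; q_2·v_3 = 0.5222·(-1) + (-0.6030)·3 + (-0.4787)·(-3) + 0.3668·0 = -0.8952.
u_3 = v_3 + 3.1277·q_1 + 0.8952·q_2 = (1.4240, 1.8080, -1.4720, -0.9760).
r_{33} = ‖u_3‖ = 2.9010.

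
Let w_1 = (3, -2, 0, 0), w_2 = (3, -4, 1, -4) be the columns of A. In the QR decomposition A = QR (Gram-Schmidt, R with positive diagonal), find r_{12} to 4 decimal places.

r_{12} = 4.7150

e_1 = w_1/‖w_1‖ = (3, -2, 0, 0)/3.6056 = (0.8321, -0.5547, 0.0000, 0.0000).
r_{12} = e_1·w_2 = 4.7150.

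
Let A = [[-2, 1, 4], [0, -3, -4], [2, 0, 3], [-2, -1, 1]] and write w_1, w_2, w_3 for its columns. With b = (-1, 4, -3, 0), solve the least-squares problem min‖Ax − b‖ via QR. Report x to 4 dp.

x = (-0.5412, -0.3313, -0.6237)

q_1 = w_1/‖w_1‖ = (-2, 0, 2, -2)/3.4641 = (-0.5774, 0.0000, 0.5774, -0.5774).
r_{12} = q_1·w_2 = 0.0000.
u_2 = w_2 + 0.0000·q_1 = (1.0000, -3.0000, 0.0000, -1.0000).
‖u_2‖ = 3.3166, so q_2 = (0.3015, -0.9045, 0.0000, -0.3015).
r_{13} = q_1·w_3 = -1.1547; r_{23} = q_2·w_3 = 4.5227.
u_3 = w_3 + 1.1547·q_1 − 4.5227·q_2 = (1.9697, 0.0909, 3.6667, 1.6970).
‖u_3‖ = 4.4958, so q_3 = (0.4381, 0.0202, 0.8156, 0.3775).
Qᵀb = (-1.1547, -3.9196, -2.8040).
Back-substitute: x_3 = -2.8040/4.4958 = -0.6237.
x_2 = (-3.9196 − 4.5227·(-0.6237))/3.3166 = -0.3313.
x_1 = (-1.1547 + 0.0000·(-0.3313) + 1.1547·(-0.6237))/3.4641 = -0.5412.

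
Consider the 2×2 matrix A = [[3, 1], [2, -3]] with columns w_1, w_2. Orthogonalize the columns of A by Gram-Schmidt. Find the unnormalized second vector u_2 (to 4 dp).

e_1 = w_1/‖w_1‖ = (3, 2)/3.6056 = (0.8321, 0.5547).
r_{12} = e_1·w_2 = -0.8321.
u_2 = w_2 + 0.8321·e_1 = (1.6923, -2.5385).

u_2 = (1.6923, -2.5385)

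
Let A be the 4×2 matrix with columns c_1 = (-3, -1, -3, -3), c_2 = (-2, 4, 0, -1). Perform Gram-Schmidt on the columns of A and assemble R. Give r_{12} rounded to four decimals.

r_{12} = 0.9449

c_1 = (-3, -1, -3, -3); ‖c_1‖ = 5.2915, so q_1 = (-0.5669, -0.1890, -0.5669, -0.5669).
r_{12} = q_1·c_2 = 0.9449.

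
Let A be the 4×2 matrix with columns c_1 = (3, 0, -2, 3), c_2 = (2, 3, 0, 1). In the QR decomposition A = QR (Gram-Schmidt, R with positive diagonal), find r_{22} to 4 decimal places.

c_1 = (3, 0, -2, 3); ‖c_1‖ = 4.6904, so q_1 = (0.6396, 0.0000, -0.4264, 0.6396).
q_1·c_2 = 0.6396·2 + 0.0000·3 + (-0.4264)·0 + 0.6396·1 = 1.9188.
u_2 = c_2 − 1.9188·q_1 = (0.7727, 3.0000, 0.8182, -0.2273).
r_{22} = ‖u_2‖ = 3.2122.

r_{22} = 3.2122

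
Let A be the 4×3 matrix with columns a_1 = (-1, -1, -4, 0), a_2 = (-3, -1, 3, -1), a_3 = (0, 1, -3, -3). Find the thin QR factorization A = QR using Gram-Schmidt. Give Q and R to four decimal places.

q_1 = a_1/‖a_1‖ = (-1, -1, -4, 0)/4.2426 = (-0.2357, -0.2357, -0.9428, 0.0000).
r_{12} = q_1·a_2 = -1.8856.
u_2 = a_2 + 1.8856·q_1 = (-3.4444, -1.4444, 1.2222, -1.0000).
‖u_2‖ = 4.0552, so q_2 = (-0.8494, -0.3562, 0.3014, -0.2466).
r_{13} = q_1·a_3 = 2.5927; r_{23} = q_2·a_3 = -0.5206.
u_3 = a_3 − 2.5927·q_1 + 0.5206·q_2 = (0.1689, 1.4257, -0.3986, -3.1284).
‖u_3‖ = 3.4651, so q_3 = (0.0487, 0.4114, -0.1150, -0.9028).

Q = [[-0.2357, -0.8494, 0.0487], [-0.2357, -0.3562, 0.4114], [-0.9428, 0.3014, -0.1150], [0.0000, -0.2466, -0.9028]], R = [[4.2426, -1.8856, 2.5927], [0.0000, 4.0552, -0.5206], [0.0000, 0.0000, 3.4651]]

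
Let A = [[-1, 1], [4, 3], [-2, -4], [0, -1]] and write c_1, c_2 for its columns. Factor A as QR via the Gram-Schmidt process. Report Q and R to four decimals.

Q = [[-0.2182, 0.6082], [0.8729, -0.1977], [-0.4364, -0.6994], [0.0000, -0.3193]], R = [[4.5826, 4.1461], [0.0000, 3.1320]]

c_1 = (-1, 4, -2, 0); ‖c_1‖ = 4.5826, so q_1 = (-0.2182, 0.8729, -0.4364, 0.0000).
q_1·c_2 = (-0.2182)·1 + 0.8729·3 + (-0.4364)·(-4) + 0.0000·(-1) = 4.1461.
u_2 = c_2 − 4.1461·q_1 = (1.9048, -0.6190, -2.1905, -1.0000).
‖u_2‖ = 3.1320, so q_2 = (0.6082, -0.1977, -0.6994, -0.3193).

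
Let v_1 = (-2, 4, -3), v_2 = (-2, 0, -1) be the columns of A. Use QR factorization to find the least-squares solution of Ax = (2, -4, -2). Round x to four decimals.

v_1 = (-2, 4, -3); ‖v_1‖ = 5.3852, so q_1 = (-0.3714, 0.7428, -0.5571).
q_1·v_2 = (-0.3714)·(-2) + 0.7428·0 + (-0.5571)·(-1) = 1.2999.
u_2 = v_2 − 1.2999·q_1 = (-1.5172, -0.9655, -0.2759).
‖u_2‖ = 1.8194, so q_2 = (-0.8339, -0.5307, -0.1516).
Qᵀb = (-2.5997, 0.7581).
Back-substitute: x_2 = 0.7581/1.8194 = 0.4167.
x_1 = (-2.5997 − 1.2999·0.4167)/5.3852 = -0.5833.

x = (-0.5833, 0.4167)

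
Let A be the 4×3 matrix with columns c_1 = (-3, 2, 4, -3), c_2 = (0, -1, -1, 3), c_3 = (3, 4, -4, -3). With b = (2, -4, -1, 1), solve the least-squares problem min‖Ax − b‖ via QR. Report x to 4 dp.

c_1 = (-3, 2, 4, -3); ‖c_1‖ = 6.1644, so q_1 = (-0.4867, 0.3244, 0.6489, -0.4867).
q_1·c_2 = (-0.4867)·0 + 0.3244·(-1) + 0.6489·(-1) + (-0.4867)·3 = -2.4333.
u_2 = c_2 + 2.4333·q_1 = (-1.1842, -0.2105, 0.5789, 1.8158).
‖u_2‖ = 2.2537, so q_2 = (-0.5255, -0.0934, 0.2569, 0.8057).
q_1·c_3 = (-0.4867)·3 + 0.3244·4 + 0.6489·(-4) + (-0.4867)·(-3) = -1.2978; q_2·c_3 = (-0.5255)·3 + (-0.0934)·4 + 0.2569·(-4) + 0.8057·(-3) = -5.3948.
u_3 = c_3 + 1.2978·q_1 + 5.3948·q_2 = (-0.4663, 3.9171, -1.7720, 0.7150).
‖u_3‖ = 4.3832, so q_3 = (-0.1064, 0.8937, -0.4043, 0.1631).
Qᵀb = (-3.4066, -0.1284, -3.2200).
Back-substitute: x_3 = -3.2200/4.3832 = -0.7346.
x_2 = (-0.1284 + 5.3948·(-0.7346))/2.2537 = -1.8155.
x_1 = (-3.4066 + 2.4333·(-1.8155) + 1.2978·(-0.7346))/6.1644 = -1.4239.

x = (-1.4239, -1.8155, -0.7346)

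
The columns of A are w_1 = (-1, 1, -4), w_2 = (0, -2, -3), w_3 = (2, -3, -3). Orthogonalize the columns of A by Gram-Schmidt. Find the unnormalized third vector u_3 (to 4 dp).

u_3 = (1.5597, 0.4254, -0.2836)

q_1 = w_1/‖w_1‖ = (-1, 1, -4)/4.2426 = (-0.2357, 0.2357, -0.9428).
r_{12} = q_1·w_2 = 2.3570.
u_2 = w_2 − 2.3570·q_1 = (0.5556, -2.5556, -0.7778).
‖u_2‖ = 2.7285, so q_2 = (0.2036, -0.9366, -0.2851).
r_{13} = q_1·w_3 = 1.6499; r_{23} = q_2·w_3 = 4.0723.
u_3 = w_3 − 1.6499·q_1 − 4.0723·q_2 = (1.5597, 0.4254, -0.2836).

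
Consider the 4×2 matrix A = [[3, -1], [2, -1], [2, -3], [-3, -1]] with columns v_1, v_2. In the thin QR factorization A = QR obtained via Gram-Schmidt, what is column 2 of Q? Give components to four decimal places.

e_2 = (-0.0249, -0.1245, -0.7721, -0.6227)

v_1 = (3, 2, 2, -3); ‖v_1‖ = 5.0990, so e_1 = (0.5883, 0.3922, 0.3922, -0.5883).
e_1·v_2 = 0.5883·(-1) + 0.3922·(-1) + 0.3922·(-3) + (-0.5883)·(-1) = -1.5689.
u_2 = v_2 + 1.5689·e_1 = (-0.0769, -0.3846, -2.3846, -1.9231).
‖u_2‖ = 3.0884, so e_2 = (-0.0249, -0.1245, -0.7721, -0.6227).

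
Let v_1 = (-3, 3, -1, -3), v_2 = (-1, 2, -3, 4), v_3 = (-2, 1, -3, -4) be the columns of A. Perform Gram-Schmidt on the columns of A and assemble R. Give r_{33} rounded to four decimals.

q_1 = v_1/‖v_1‖ = (-3, 3, -1, -3)/5.2915 = (-0.5669, 0.5669, -0.1890, -0.5669).
r_{12} = q_1·v_2 = 0.0000.
u_2 = v_2 + 0.0000·q_1 = (-1.0000, 2.0000, -3.0000, 4.0000).
‖u_2‖ = 5.4772, so q_2 = (-0.1826, 0.3651, -0.5477, 0.7303).
r_{13} = q_1·v_3 = 4.5356; r_{23} = q_2·v_3 = -0.5477.
u_3 = v_3 − 4.5356·q_1 + 0.5477·q_2 = (0.4714, -1.3714, -2.4429, -1.0286).
r_{33} = ‖u_3‖ = 3.0214.

r_{33} = 3.0214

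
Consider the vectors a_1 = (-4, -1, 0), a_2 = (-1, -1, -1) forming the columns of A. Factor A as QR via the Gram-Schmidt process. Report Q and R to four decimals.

e_1 = a_1/‖a_1‖ = (-4, -1, 0)/4.1231 = (-0.9701, -0.2425, 0.0000).
r_{12} = e_1·a_2 = 1.2127.
u_2 = a_2 − 1.2127·e_1 = (0.1765, -0.7059, -1.0000).
‖u_2‖ = 1.2367, so e_2 = (0.1427, -0.5708, -0.8086).

Q = [[-0.9701, 0.1427], [-0.2425, -0.5708], [0.0000, -0.8086]], R = [[4.1231, 1.2127], [0.0000, 1.2367]]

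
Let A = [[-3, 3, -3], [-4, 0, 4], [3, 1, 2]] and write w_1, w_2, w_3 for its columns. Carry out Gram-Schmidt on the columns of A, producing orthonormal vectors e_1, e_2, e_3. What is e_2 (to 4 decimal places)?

e_2 = (0.8262, -0.2361, 0.5115)

e_1 = w_1/‖w_1‖ = (-3, -4, 3)/5.8310 = (-0.5145, -0.6860, 0.5145).
r_{12} = e_1·w_2 = -1.0290.
u_2 = w_2 + 1.0290·e_1 = (2.4706, -0.7059, 1.5294).
‖u_2‖ = 2.9902, so e_2 = (0.8262, -0.2361, 0.5115).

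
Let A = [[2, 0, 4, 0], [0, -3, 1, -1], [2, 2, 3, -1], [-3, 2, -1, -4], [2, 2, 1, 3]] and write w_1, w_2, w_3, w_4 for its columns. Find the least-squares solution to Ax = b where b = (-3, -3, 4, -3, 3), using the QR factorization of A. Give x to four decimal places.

e_1 = w_1/‖w_1‖ = (2, 0, 2, -3, 2)/4.5826 = (0.4364, 0.0000, 0.4364, -0.6547, 0.4364).
r_{12} = e_1·w_2 = 0.4364.
u_2 = w_2 − 0.4364·e_1 = (-0.1905, -3.0000, 1.8095, 2.2857, 1.8095).
‖u_2‖ = 4.5617, so e_2 = (-0.0418, -0.6576, 0.3967, 0.5011, 0.3967).
r_{13} = e_1·w_3 = 4.1461; r_{23} = e_2·w_3 = 0.2610.
u_3 = w_3 − 4.1461·e_1 − 0.2610·e_2 = (2.2014, 1.1716, 1.0870, 1.5835, -0.9130).
‖u_3‖ = 3.2774, so e_3 = (0.6717, 0.3575, 0.3317, 0.4832, -0.2786).
r_{14} = e_1·w_4 = 3.4915; r_{24} = e_2·w_4 = -0.5533; r_{34} = e_3·w_4 = -3.4575.
u_4 = w_4 − 3.4915·e_1 + 0.5533·e_2 + 3.4575·e_3 = (0.7755, -0.1278, -1.1576, 0.2335, 0.7324).
‖u_4‖ = 1.5965, so e_4 = (0.4857, -0.0801, -0.7251, 0.1463, 0.4588).
Qᵀb = (3.7097, 3.3717, -4.0461, -3.1799).
Back-substitute: x_4 = -3.1799/1.5965 = -1.9918.
x_3 = (-4.0461 + 3.4575·(-1.9918))/3.2774 = -3.3358.
x_2 = (3.3717 − 0.2610·(-3.3358) + 0.5533·(-1.9918))/4.5617 = 0.6884.
x_1 = (3.7097 − 0.4364·0.6884 − 4.1461·(-3.3358) − 3.4915·(-1.9918))/4.5826 = 5.2797.

x = (5.2797, 0.6884, -3.3358, -1.9918)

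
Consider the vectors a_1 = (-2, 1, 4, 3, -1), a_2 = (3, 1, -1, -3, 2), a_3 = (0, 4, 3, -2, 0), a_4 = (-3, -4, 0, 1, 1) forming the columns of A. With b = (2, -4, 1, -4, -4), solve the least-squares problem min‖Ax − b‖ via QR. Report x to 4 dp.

a_1 = (-2, 1, 4, 3, -1); ‖a_1‖ = 5.5678, so q_1 = (-0.3592, 0.1796, 0.7184, 0.5388, -0.1796).
q_1·a_2 = (-0.3592)·3 + 0.1796·1 + 0.7184·(-1) + 0.5388·(-3) + (-0.1796)·2 = -3.5921.
u_2 = a_2 + 3.5921·q_1 = (1.7097, 1.6452, 1.5806, -1.0645, 1.3548).
‖u_2‖ = 3.3312, so q_2 = (0.5132, 0.4939, 0.4745, -0.3196, 0.4067).
q_1·a_3 = (-0.3592)·0 + 0.1796·4 + 0.7184·3 + 0.5388·(-2) + (-0.1796)·0 = 1.7961; q_2·a_3 = 0.5132·0 + 0.4939·4 + 0.4745·3 + (-0.3196)·(-2) + 0.4067·0 = 4.0381.
u_3 = a_3 − 1.7961·q_1 − 4.0381·q_2 = (-1.4273, 1.6831, -0.2064, -1.6773, -1.3198).
‖u_3‖ = 3.0770, so q_3 = (-0.4639, 0.5470, -0.0671, -0.5451, -0.4289).
q_1·a_4 = (-0.3592)·(-3) + 0.1796·(-4) + 0.7184·0 + 0.5388·1 + (-0.1796)·1 = 0.7184; q_2·a_4 = 0.5132·(-3) + 0.4939·(-4) + 0.4745·0 + (-0.3196)·1 + 0.4067·1 = -3.4280; q_3·a_4 = (-0.4639)·(-3) + 0.5470·(-4) + (-0.0671)·0 + (-0.5451)·1 + (-0.4289)·1 = -1.7704.
u_4 = a_4 − 0.7184·q_1 + 3.4280·q_2 + 1.7704·q_3 = (-1.8038, -1.4676, 0.9917, -1.4477, 1.7639).
‖u_4‖ = 3.4056, so q_4 = (-0.5297, -0.4309, 0.2912, -0.4251, 0.5179).
Qᵀb = (-2.1553, -0.8231, 0.7133, 0.5842).
Back-substitute: x_4 = 0.5842/3.4056 = 0.1715.
x_3 = (0.7133 + 1.7704·0.1715)/3.0770 = 0.3305.
x_2 = (-0.8231 − 4.0381·0.3305 + 3.4280·0.1715)/3.3312 = -0.4712.
x_1 = (-2.1553 + 3.5921·(-0.4712) − 1.7961·0.3305 − 0.7184·0.1715)/5.5678 = -0.8199.

x = (-0.8199, -0.4712, 0.3305, 0.1715)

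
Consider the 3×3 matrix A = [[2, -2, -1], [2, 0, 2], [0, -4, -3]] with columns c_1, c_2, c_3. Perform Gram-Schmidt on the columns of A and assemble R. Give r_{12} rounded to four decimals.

c_1 = (2, 2, 0); ‖c_1‖ = 2.8284, so q_1 = (0.7071, 0.7071, 0.0000).
r_{12} = q_1·c_2 = -1.4142.

r_{12} = -1.4142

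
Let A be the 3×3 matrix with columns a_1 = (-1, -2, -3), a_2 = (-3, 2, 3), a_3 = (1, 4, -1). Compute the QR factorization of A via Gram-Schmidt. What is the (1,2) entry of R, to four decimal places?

r_{12} = -2.6726

a_1 = (-1, -2, -3); ‖a_1‖ = 3.7417, so q_1 = (-0.2673, -0.5345, -0.8018).
r_{12} = q_1·a_2 = -2.6726.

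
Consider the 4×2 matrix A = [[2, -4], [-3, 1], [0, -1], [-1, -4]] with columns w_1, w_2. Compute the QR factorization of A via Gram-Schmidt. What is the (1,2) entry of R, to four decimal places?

r_{12} = -1.8708

w_1 = (2, -3, 0, -1); ‖w_1‖ = 3.7417, so e_1 = (0.5345, -0.8018, 0.0000, -0.2673).
r_{12} = e_1·w_2 = -1.8708.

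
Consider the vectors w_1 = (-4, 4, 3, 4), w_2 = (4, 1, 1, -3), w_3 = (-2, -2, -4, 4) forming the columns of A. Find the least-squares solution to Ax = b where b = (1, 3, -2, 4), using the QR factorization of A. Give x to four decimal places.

x = (0.9790, 2.1201, 1.6802)

w_1 = (-4, 4, 3, 4); ‖w_1‖ = 7.5498, so e_1 = (-0.5298, 0.5298, 0.3974, 0.5298).
e_1·w_2 = (-0.5298)·4 + 0.5298·1 + 0.3974·1 + 0.5298·(-3) = -2.7815.
u_2 = w_2 + 2.7815·e_1 = (2.5263, 2.4737, 2.1053, -1.5263).
‖u_2‖ = 4.3890, so e_2 = (0.5756, 0.5636, 0.4797, -0.3478).
e_1·w_3 = (-0.5298)·(-2) + 0.5298·(-2) + 0.3974·(-4) + 0.5298·4 = 0.5298; e_2·w_3 = 0.5756·(-2) + 0.5636·(-2) + 0.4797·(-4) + (-0.3478)·4 = -5.5882.
u_3 = w_3 − 0.5298·e_1 + 5.5882·e_2 = (1.4973, 0.8689, -1.5301, 1.7760).
‖u_3‖ = 2.9141, so e_3 = (0.5138, 0.2982, -0.5251, 0.6094).
Qᵀb = (2.3842, -0.0839, 4.8962).
Back-substitute: x_3 = 4.8962/2.9141 = 1.6802.
x_2 = (-0.0839 + 5.5882·1.6802)/4.3890 = 2.1201.
x_1 = (2.3842 + 2.7815·2.1201 − 0.5298·1.6802)/7.5498 = 0.9790.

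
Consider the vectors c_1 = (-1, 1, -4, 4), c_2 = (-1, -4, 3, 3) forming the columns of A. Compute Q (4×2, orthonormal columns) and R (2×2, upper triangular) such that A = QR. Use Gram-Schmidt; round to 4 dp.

Q = [[-0.1715, -0.1846], [0.1715, -0.6637], [-0.6860, 0.4491], [0.6860, 0.5689]], R = [[5.8310, -0.5145], [0.0000, 5.8937]]

c_1 = (-1, 1, -4, 4); ‖c_1‖ = 5.8310, so q_1 = (-0.1715, 0.1715, -0.6860, 0.6860).
q_1·c_2 = (-0.1715)·(-1) + 0.1715·(-4) + (-0.6860)·3 + 0.6860·3 = -0.5145.
u_2 = c_2 + 0.5145·q_1 = (-1.0882, -3.9118, 2.6471, 3.3529).
‖u_2‖ = 5.8937, so q_2 = (-0.1846, -0.6637, 0.4491, 0.5689).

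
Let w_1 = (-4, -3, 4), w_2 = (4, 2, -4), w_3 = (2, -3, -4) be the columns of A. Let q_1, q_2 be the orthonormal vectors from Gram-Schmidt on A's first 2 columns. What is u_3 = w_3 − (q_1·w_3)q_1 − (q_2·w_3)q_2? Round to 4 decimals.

q_1 = w_1/‖w_1‖ = (-4, -3, 4)/6.4031 = (-0.6247, -0.4685, 0.6247).
r_{12} = q_1·w_2 = -5.9346.
u_2 = w_2 + 5.9346·q_1 = (0.2927, -0.7805, -0.2927).
‖u_2‖ = 0.8835, so q_2 = (0.3313, -0.8835, -0.3313).
r_{13} = q_1·w_3 = -2.3426; r_{23} = q_2·w_3 = 4.6381.
u_3 = w_3 + 2.3426·q_1 − 4.6381·q_2 = (-1.0000, 0.0000, -1.0000).

u_3 = (-1.0000, 0.0000, -1.0000)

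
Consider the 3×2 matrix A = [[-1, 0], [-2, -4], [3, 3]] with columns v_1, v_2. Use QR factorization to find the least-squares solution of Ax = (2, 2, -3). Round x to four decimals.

e_1 = v_1/‖v_1‖ = (-1, -2, 3)/3.7417 = (-0.2673, -0.5345, 0.8018).
r_{12} = e_1·v_2 = 4.5434.
u_2 = v_2 − 4.5434·e_1 = (1.2143, -1.5714, -0.6429).
‖u_2‖ = 2.0874, so e_2 = (0.5817, -0.7528, -0.3080).
Qᵀb = (-4.0089, 0.5817).
Back-substitute: x_2 = 0.5817/2.0874 = 0.2787.
x_1 = (-4.0089 − 4.5434·0.2787)/3.7417 = -1.4098.

x = (-1.4098, 0.2787)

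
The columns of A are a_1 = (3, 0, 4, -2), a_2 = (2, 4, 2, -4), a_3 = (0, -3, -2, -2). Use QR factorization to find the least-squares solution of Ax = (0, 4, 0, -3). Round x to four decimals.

x = (-0.5559, 1.0035, -0.0115)

a_1 = (3, 0, 4, -2); ‖a_1‖ = 5.3852, so e_1 = (0.5571, 0.0000, 0.7428, -0.3714).
e_1·a_2 = 0.5571·2 + 0.0000·4 + 0.7428·2 + (-0.3714)·(-4) = 4.0853.
u_2 = a_2 − 4.0853·e_1 = (-0.2759, 4.0000, -1.0345, -2.4828).
‖u_2‖ = 4.8281, so e_2 = (-0.0571, 0.8285, -0.2143, -0.5142).
e_1·a_3 = 0.5571·0 + 0.0000·(-3) + 0.7428·(-2) + (-0.3714)·(-2) = -0.7428; e_2·a_3 = (-0.0571)·0 + 0.8285·(-3) + (-0.2143)·(-2) + (-0.5142)·(-2) = -1.0285.
u_3 = a_3 + 0.7428·e_1 + 1.0285·e_2 = (0.3550, -2.1479, -1.6686, -2.8047).
‖u_3‖ = 3.9231, so e_3 = (0.0905, -0.5475, -0.4253, -0.7149).
Qᵀb = (1.1142, 4.8566, -0.0452).
Back-substitute: x_3 = -0.0452/3.9231 = -0.0115.
x_2 = (4.8566 + 1.0285·(-0.0115))/4.8281 = 1.0035.
x_1 = (1.1142 − 4.0853·1.0035 + 0.7428·(-0.0115))/5.3852 = -0.5559.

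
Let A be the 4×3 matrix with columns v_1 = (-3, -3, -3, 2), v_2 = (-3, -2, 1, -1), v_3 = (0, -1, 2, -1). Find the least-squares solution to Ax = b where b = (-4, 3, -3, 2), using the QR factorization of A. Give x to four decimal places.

q_1 = v_1/‖v_1‖ = (-3, -3, -3, 2)/5.5678 = (-0.5388, -0.5388, -0.5388, 0.3592).
r_{12} = q_1·v_2 = 1.7961.
u_2 = v_2 − 1.7961·q_1 = (-2.0323, -1.0323, 1.9677, -1.6452).
‖u_2‖ = 3.4314, so q_2 = (-0.5923, -0.3008, 0.5735, -0.4794).
r_{13} = q_1·v_3 = -0.8980; r_{23} = q_2·v_3 = 1.9272.
u_3 = v_3 + 0.8980·q_1 − 1.9272·q_2 = (0.6575, -0.9041, 0.4110, 0.2466).
‖u_3‖ = 1.2163, so q_3 = (0.5406, -0.7433, 0.3379, 0.2027).
Qᵀb = (2.8737, -1.2127, -5.0005).
Back-substitute: x_3 = -5.0005/1.2163 = -4.1111.
x_2 = (-1.2127 − 1.9272·(-4.1111))/3.4314 = 1.9556.
x_1 = (2.8737 − 1.7961·1.9556 + 0.8980·(-4.1111))/5.5678 = -0.7778.

x = (-0.7778, 1.9556, -4.1111)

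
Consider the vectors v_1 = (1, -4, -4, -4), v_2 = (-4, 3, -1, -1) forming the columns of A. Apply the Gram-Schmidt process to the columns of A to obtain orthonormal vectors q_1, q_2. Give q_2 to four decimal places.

v_1 = (1, -4, -4, -4); ‖v_1‖ = 7.0000, so q_1 = (0.1429, -0.5714, -0.5714, -0.5714).
q_1·v_2 = 0.1429·(-4) + (-0.5714)·3 + (-0.5714)·(-1) + (-0.5714)·(-1) = -1.1429.
u_2 = v_2 + 1.1429·q_1 = (-3.8367, 2.3469, -1.6531, -1.6531).
‖u_2‖ = 5.0689, so q_2 = (-0.7569, 0.4630, -0.3261, -0.3261).

q_2 = (-0.7569, 0.4630, -0.3261, -0.3261)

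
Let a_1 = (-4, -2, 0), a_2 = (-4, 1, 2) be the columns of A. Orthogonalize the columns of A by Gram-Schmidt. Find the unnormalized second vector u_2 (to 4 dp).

u_2 = (-1.2000, 2.4000, 2.0000)

q_1 = a_1/‖a_1‖ = (-4, -2, 0)/4.4721 = (-0.8944, -0.4472, 0.0000).
r_{12} = q_1·a_2 = 3.1305.
u_2 = a_2 − 3.1305·q_1 = (-1.2000, 2.4000, 2.0000).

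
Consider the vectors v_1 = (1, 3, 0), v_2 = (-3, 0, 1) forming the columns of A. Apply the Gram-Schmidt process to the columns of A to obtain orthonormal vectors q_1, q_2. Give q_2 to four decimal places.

q_2 = (-0.8950, 0.2983, 0.3315)

v_1 = (1, 3, 0); ‖v_1‖ = 3.1623, so q_1 = (0.3162, 0.9487, 0.0000).
q_1·v_2 = 0.3162·(-3) + 0.9487·0 + 0.0000·1 = -0.9487.
u_2 = v_2 + 0.9487·q_1 = (-2.7000, 0.9000, 1.0000).
‖u_2‖ = 3.0166, so q_2 = (-0.8950, 0.2983, 0.3315).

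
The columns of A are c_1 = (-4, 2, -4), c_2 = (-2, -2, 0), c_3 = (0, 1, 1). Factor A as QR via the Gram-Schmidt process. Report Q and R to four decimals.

c_1 = (-4, 2, -4); ‖c_1‖ = 6.0000, so q_1 = (-0.6667, 0.3333, -0.6667).
q_1·c_2 = (-0.6667)·(-2) + 0.3333·(-2) + (-0.6667)·0 = 0.6667.
u_2 = c_2 − 0.6667·q_1 = (-1.5556, -2.2222, 0.4444).
‖u_2‖ = 2.7487, so q_2 = (-0.5659, -0.8085, 0.1617).
q_1·c_3 = (-0.6667)·0 + 0.3333·1 + (-0.6667)·1 = -0.3333; q_2·c_3 = (-0.5659)·0 + (-0.8085)·1 + 0.1617·1 = -0.6468.
u_3 = c_3 + 0.3333·q_1 + 0.6468·q_2 = (-0.5882, 0.5882, 0.8824).
‖u_3‖ = 1.2127, so q_3 = (-0.4851, 0.4851, 0.7276).

Q = [[-0.6667, -0.5659, -0.4851], [0.3333, -0.8085, 0.4851], [-0.6667, 0.1617, 0.7276]], R = [[6.0000, 0.6667, -0.3333], [0.0000, 2.7487, -0.6468], [0.0000, 0.0000, 1.2127]]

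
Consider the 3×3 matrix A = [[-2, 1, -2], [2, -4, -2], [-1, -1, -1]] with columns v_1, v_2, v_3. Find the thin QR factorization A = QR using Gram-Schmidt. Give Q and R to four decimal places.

v_1 = (-2, 2, -1); ‖v_1‖ = 3.0000, so e_1 = (-0.6667, 0.6667, -0.3333).
e_1·v_2 = (-0.6667)·1 + 0.6667·(-4) + (-0.3333)·(-1) = -3.0000.
u_2 = v_2 + 3.0000·e_1 = (-1.0000, -2.0000, -2.0000).
‖u_2‖ = 3.0000, so e_2 = (-0.3333, -0.6667, -0.6667).
e_1·v_3 = (-0.6667)·(-2) + 0.6667·(-2) + (-0.3333)·(-1) = 0.3333; e_2·v_3 = (-0.3333)·(-2) + (-0.6667)·(-2) + (-0.6667)·(-1) = 2.6667.
u_3 = v_3 − 0.3333·e_1 − 2.6667·e_2 = (-0.8889, -0.4444, 0.8889).
‖u_3‖ = 1.3333, so e_3 = (-0.6667, -0.3333, 0.6667).

Q = [[-0.6667, -0.3333, -0.6667], [0.6667, -0.6667, -0.3333], [-0.3333, -0.6667, 0.6667]], R = [[3.0000, -3.0000, 0.3333], [0.0000, 3.0000, 2.6667], [0.0000, 0.0000, 1.3333]]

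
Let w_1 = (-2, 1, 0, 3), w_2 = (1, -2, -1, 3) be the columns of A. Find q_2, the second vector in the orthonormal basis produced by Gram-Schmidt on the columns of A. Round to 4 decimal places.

q_1 = w_1/‖w_1‖ = (-2, 1, 0, 3)/3.7417 = (-0.5345, 0.2673, 0.0000, 0.8018).
r_{12} = q_1·w_2 = 1.3363.
u_2 = w_2 − 1.3363·q_1 = (1.7143, -2.3571, -1.0000, 1.9286).
‖u_2‖ = 3.6351, so q_2 = (0.4716, -0.6484, -0.2751, 0.5305).

q_2 = (0.4716, -0.6484, -0.2751, 0.5305)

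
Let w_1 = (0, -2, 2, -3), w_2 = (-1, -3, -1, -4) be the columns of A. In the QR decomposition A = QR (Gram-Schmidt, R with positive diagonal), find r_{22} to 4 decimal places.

r_{22} = 3.4556

w_1 = (0, -2, 2, -3); ‖w_1‖ = 4.1231, so q_1 = (0.0000, -0.4851, 0.4851, -0.7276).
q_1·w_2 = 0.0000·(-1) + (-0.4851)·(-3) + 0.4851·(-1) + (-0.7276)·(-4) = 3.8806.
u_2 = w_2 − 3.8806·q_1 = (-1.0000, -1.1176, -2.8824, -1.1765).
r_{22} = ‖u_2‖ = 3.4556.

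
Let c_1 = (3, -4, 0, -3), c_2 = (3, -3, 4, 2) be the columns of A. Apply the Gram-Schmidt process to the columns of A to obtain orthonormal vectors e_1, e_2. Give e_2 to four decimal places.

e_1 = c_1/‖c_1‖ = (3, -4, 0, -3)/5.8310 = (0.5145, -0.6860, 0.0000, -0.5145).
r_{12} = e_1·c_2 = 2.5725.
u_2 = c_2 − 2.5725·e_1 = (1.6765, -1.2353, 4.0000, 3.3235).
‖u_2‖ = 5.6020, so e_2 = (0.2993, -0.2205, 0.7140, 0.5933).

e_2 = (0.2993, -0.2205, 0.7140, 0.5933)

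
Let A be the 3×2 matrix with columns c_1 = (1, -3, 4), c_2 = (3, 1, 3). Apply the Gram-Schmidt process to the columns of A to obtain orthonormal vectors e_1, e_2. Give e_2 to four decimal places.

e_1 = c_1/‖c_1‖ = (1, -3, 4)/5.0990 = (0.1961, -0.5883, 0.7845).
r_{12} = e_1·c_2 = 2.3534.
u_2 = c_2 − 2.3534·e_1 = (2.5385, 2.3846, 1.1538).
‖u_2‖ = 3.6690, so e_2 = (0.6919, 0.6499, 0.3145).

e_2 = (0.6919, 0.6499, 0.3145)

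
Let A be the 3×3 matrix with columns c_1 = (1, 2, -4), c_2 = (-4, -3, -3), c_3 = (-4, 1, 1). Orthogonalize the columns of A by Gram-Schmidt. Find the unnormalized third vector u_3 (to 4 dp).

c_1 = (1, 2, -4); ‖c_1‖ = 4.5826, so q_1 = (0.2182, 0.4364, -0.8729).
q_1·c_2 = 0.2182·(-4) + 0.4364·(-3) + (-0.8729)·(-3) = 0.4364.
u_2 = c_2 − 0.4364·q_1 = (-4.0952, -3.1905, -2.6190).
‖u_2‖ = 5.8146, so q_2 = (-0.7043, -0.5487, -0.4504).
q_1·c_3 = 0.2182·(-4) + 0.4364·1 + (-0.8729)·1 = -1.3093; q_2·c_3 = (-0.7043)·(-4) + (-0.5487)·1 + (-0.4504)·1 = 1.8181.
u_3 = c_3 + 1.3093·q_1 − 1.8181·q_2 = (-2.4338, 2.5690, 0.6761).

u_3 = (-2.4338, 2.5690, 0.6761)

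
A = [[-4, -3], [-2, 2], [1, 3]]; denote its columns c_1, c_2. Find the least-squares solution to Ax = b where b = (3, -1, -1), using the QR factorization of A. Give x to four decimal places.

q_1 = c_1/‖c_1‖ = (-4, -2, 1)/4.5826 = (-0.8729, -0.4364, 0.2182).
r_{12} = q_1·c_2 = 2.4004.
u_2 = c_2 − 2.4004·q_1 = (-0.9048, 3.0476, 2.4762).
‖u_2‖ = 4.0297, so q_2 = (-0.2245, 0.7563, 0.6145).
Qᵀb = (-2.4004, -2.0444).
Back-substitute: x_2 = -2.0444/4.0297 = -0.5073.
x_1 = (-2.4004 − 2.4004·(-0.5073))/4.5826 = -0.2581.

x = (-0.2581, -0.5073)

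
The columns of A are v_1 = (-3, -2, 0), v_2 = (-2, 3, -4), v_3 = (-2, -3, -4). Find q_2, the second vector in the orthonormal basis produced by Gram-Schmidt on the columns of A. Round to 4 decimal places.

q_2 = (-0.3714, 0.5571, -0.7428)

v_1 = (-3, -2, 0); ‖v_1‖ = 3.6056, so q_1 = (-0.8321, -0.5547, 0.0000).
q_1·v_2 = (-0.8321)·(-2) + (-0.5547)·3 + 0.0000·(-4) = 0.0000.
u_2 = v_2 + 0.0000·q_1 = (-2.0000, 3.0000, -4.0000).
‖u_2‖ = 5.3852, so q_2 = (-0.3714, 0.5571, -0.7428).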